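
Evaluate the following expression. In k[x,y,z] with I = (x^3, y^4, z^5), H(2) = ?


Need i<3, j<4, k<5 with i+j+k=2.
For each i, j ranges over max(0,2-i-4)..min(3,2-i):
  i=0: j in [0,2] -> 3
  i=1: j in [0,1] -> 2
  i=2: j in [0,0] -> 1
H(2) = 3+2+1 = 6


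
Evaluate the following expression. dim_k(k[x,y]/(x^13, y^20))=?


Basis: x^i*y^j, i<13, j<20
13*20=260


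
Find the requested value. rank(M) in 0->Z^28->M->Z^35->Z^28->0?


Alt sum=0:
(-1)^0*28 + (-1)^1*? + (-1)^2*35 + (-1)^3*28=0
rank(M)=35


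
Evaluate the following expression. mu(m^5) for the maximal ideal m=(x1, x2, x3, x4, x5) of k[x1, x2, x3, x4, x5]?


Graded Nakayama: mu(m^d) = dim_k (m^d/m^(d+1)) = #degree-5 monomials in 5 vars
C(n+d-1,d)=C(9,5)=126


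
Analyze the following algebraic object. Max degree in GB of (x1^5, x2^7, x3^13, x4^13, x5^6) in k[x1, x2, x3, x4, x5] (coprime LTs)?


Pure powers, coprime LTs => already GB.
Degrees: 5, 7, 13, 13, 6
Max=13


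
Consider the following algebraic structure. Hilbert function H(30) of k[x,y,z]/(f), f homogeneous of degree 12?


C(32,2)-C(20,2)=496-190=306


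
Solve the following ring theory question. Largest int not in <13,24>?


gcd(13,24)=1 => F=ab-a-b=13*24-13-24=312-37=275


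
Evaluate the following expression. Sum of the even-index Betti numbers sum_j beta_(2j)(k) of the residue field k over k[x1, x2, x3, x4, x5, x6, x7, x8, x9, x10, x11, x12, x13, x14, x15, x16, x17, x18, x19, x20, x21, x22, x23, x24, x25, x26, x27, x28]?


Koszul resolution: beta_i(k)=C(n,i), n=28
sum_even C(28,i) = 2^(n-1) = 2^27 = 134217728


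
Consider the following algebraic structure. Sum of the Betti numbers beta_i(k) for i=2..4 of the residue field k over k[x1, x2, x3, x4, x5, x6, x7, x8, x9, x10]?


Koszul resolution: beta_i(k)=C(n,i), n=10
C(10,2)=45, C(10,3)=120, C(10,4)=210
Sum=375


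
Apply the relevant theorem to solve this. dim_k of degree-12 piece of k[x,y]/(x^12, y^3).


k[x,y], I = (x^12, y^3), d = 12
Need i < 12 and d-i < 3.
Range: 10 <= i <= 11.
H(12) = 2


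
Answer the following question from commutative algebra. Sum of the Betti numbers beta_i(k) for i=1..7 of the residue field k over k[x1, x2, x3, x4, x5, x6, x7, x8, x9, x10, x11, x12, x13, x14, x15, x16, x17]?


Koszul resolution: beta_i(k)=C(n,i), n=17
C(17,1)=17, C(17,2)=136, C(17,3)=680, C(17,4)=2380, C(17,5)=6188, C(17,6)=12376, C(17,7)=19448
Sum=41225


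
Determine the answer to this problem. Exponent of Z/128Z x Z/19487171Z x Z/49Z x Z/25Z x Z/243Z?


Exponent = lcm of the cyclic orders; pairwise coprime => product.
2^7*11^7*7^2*5^2*3^5=128*19487171*49*25*243=742507984310400


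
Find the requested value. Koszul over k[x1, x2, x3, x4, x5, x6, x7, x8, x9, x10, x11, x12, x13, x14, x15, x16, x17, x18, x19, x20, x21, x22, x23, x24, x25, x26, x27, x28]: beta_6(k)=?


C(n,i)=C(28,6)=376740


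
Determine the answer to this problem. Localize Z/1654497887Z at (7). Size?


7-primary part: 1654497887=7^9*41
Size=7^9=40353607


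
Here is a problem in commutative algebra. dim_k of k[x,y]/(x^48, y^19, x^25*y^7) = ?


k[x,y]/I, I = (x^48, y^19, x^25*y^7)
Rect: 48x19=912. Corner: (48-25)x(19-7)=276.
dim = 912-276 = 636


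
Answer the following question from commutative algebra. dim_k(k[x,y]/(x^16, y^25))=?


Basis: x^i*y^j, i<16, j<25
16*25=400


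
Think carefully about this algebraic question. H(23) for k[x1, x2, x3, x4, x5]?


C(d+n-1,n-1)=C(27,4)=17550


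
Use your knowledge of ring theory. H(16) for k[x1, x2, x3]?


C(d+n-1,n-1)=C(18,2)=153


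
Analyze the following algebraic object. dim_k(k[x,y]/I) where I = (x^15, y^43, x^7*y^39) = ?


k[x,y]/I, I = (x^15, y^43, x^7*y^39)
Rect: 15x43=645. Corner: (15-7)x(43-39)=32.
dim = 645-32 = 613


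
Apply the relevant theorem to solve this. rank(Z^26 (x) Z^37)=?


rank(M(x)N) = rank(M)*rank(N)
26*37 = 962


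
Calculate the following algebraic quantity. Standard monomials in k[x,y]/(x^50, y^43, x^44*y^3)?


k[x,y]/I, I = (x^50, y^43, x^44*y^3)
Rect: 50x43=2150. Corner: (50-44)x(43-3)=240.
dim = 2150-240 = 1910


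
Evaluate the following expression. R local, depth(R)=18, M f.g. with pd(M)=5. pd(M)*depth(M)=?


pd+depth=18
depth=18-5=13
pd*depth=5*13=65


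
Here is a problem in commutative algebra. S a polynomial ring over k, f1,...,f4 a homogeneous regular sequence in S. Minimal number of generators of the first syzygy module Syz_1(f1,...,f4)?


Regular sequence => Koszul complex is the minimal free resolution.
Syz_1 minimally generated by Koszul relations f_i*e_j - f_j*e_i (i<j): mu(Syz_1) = beta_2 = C(m,2) = m(m-1)/2
m=4
4*3/2 = 6


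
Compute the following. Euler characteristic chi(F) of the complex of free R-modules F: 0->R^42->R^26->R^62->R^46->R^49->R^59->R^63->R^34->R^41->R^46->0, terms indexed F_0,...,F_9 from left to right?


chi = sum (-1)^i * rank:
(-1)^0*42=42
(-1)^1*26=-26
(-1)^2*62=62
(-1)^3*46=-46
(-1)^4*49=49
(-1)^5*59=-59
(-1)^6*63=63
(-1)^7*34=-34
(-1)^8*41=41
(-1)^9*46=-46
chi=46


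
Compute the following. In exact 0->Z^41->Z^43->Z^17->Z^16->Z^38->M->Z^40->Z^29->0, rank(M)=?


Alt sum=0:
(-1)^0*41 + (-1)^1*43 + (-1)^2*17 + (-1)^3*16 + (-1)^4*38 + (-1)^5*? + (-1)^6*40 + (-1)^7*29=0
rank(M)=48


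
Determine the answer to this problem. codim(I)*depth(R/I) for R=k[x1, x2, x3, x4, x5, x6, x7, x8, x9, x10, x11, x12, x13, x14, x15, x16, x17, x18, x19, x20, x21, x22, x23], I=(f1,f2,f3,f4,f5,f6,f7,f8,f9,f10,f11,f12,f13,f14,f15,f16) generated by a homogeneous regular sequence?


codim=16, depth=dim(R/I)=23-16=7
Product=16*7=112


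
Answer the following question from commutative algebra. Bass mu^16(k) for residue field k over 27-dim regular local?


C(n,i)=C(27,16)=13037895


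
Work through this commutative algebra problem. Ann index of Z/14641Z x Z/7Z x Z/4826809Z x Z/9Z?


Exponent = lcm of the cyclic orders; pairwise coprime => product.
11^4*7^1*13^6*3^2=14641*7*4826809*9=4452166565847


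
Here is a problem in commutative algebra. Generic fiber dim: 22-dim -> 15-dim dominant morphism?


dim(fiber)=dim(X)-dim(Y)=22-15=7


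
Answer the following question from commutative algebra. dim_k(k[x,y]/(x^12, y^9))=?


Basis: x^i*y^j, i<12, j<9
12*9=108


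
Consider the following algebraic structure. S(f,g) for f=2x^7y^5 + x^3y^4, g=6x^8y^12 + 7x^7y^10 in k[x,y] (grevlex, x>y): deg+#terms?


LT(f)=2x^7y^5, LT(g)=6x^8y^12
lcm(LM)=x^8y^12
S(f,g) (scaled by 12 to clear denominators) = 6xy^7*f - 2*g = -14x^7y^10 + 6x^4y^11
2 terms, deg 17.
17+2=19


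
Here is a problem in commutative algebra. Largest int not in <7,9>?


gcd(7,9)=1 => F=ab-a-b=7*9-7-9=63-16=47


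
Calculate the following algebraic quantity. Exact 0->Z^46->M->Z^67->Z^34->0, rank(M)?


Alt sum=0:
(-1)^0*46 + (-1)^1*? + (-1)^2*67 + (-1)^3*34=0
rank(M)=79


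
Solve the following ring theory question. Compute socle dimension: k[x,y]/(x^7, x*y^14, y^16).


Socle = ann(m) = span of standard monomials u with x*u, y*u in I (staircase corners).
Minimal generators: x^7, x*y^14, y^16
Corners: y^15, x^6y^13
Socle dim=2


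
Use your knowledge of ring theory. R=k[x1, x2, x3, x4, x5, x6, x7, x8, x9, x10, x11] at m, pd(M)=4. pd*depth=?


pd+depth=11
depth=11-4=7
pd*depth=4*7=28


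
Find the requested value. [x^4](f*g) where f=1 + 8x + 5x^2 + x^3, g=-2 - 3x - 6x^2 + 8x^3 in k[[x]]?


[x^4] = sum a_i*b_j, i+j=4
  8*8=64
  5*-6=-30
  1*-3=-3
Sum=31


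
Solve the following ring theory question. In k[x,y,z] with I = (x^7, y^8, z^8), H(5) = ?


Need i<7, j<8, k<8 with i+j+k=5.
For each i, j ranges over max(0,5-i-7)..min(7,5-i):
  i=0: j in [0,5] -> 6
  i=1: j in [0,4] -> 5
  i=2: j in [0,3] -> 4
  i=3: j in [0,2] -> 3
  i=4: j in [0,1] -> 2
  i=5: j in [0,0] -> 1
H(5) = 6+5+4+3+2+1 = 21


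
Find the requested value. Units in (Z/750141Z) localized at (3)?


Local ring = Z/2187Z.
phi(2187) = 3^6*(3-1) = 1458


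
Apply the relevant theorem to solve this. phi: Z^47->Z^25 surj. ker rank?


rank(ker) = 47-25 = 22


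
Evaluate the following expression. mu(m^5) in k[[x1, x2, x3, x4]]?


C(n+d-1,d)=C(8,5)=56


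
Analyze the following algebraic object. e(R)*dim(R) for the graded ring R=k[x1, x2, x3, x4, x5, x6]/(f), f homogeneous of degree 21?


e(R)=deg(f)=21, dim(R)=6-1=5
e*dim=21*5=105


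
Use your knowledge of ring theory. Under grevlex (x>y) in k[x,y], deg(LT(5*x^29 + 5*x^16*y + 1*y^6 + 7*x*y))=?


LT: 5*x^29
deg_x=29, deg_y=0
Total=29+0=29


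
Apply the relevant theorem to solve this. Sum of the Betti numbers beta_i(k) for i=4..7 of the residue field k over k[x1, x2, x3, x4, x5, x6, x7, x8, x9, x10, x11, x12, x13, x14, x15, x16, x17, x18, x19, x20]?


Koszul resolution: beta_i(k)=C(n,i), n=20
C(20,4)=4845, C(20,5)=15504, C(20,6)=38760, C(20,7)=77520
Sum=136629


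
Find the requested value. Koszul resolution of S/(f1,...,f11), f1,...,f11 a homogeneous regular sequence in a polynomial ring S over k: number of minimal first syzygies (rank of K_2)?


Regular sequence => Koszul complex is the minimal free resolution.
Syz_1 minimally generated by Koszul relations f_i*e_j - f_j*e_i (i<j): mu(Syz_1) = beta_2 = C(m,2) = m(m-1)/2
m=11
11*10/2 = 55


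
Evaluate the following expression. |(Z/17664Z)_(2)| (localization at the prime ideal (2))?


2-primary part: 17664=2^8*69
Size=2^8=256


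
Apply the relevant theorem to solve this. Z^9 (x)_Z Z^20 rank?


rank(M(x)N) = rank(M)*rank(N)
9*20 = 180


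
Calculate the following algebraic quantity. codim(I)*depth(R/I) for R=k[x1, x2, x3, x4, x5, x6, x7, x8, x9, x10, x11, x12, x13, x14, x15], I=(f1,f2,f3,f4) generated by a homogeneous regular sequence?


codim=4, depth=dim(R/I)=15-4=11
Product=4*11=44


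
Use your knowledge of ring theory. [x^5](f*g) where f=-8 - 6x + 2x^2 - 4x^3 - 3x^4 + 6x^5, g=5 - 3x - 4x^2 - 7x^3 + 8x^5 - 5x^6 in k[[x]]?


[x^5] = sum a_i*b_j, i+j=5
  -8*8=-64
  2*-7=-14
  -4*-4=16
  -3*-3=9
  6*5=30
Sum=-23


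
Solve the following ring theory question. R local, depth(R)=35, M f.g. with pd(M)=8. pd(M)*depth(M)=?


pd+depth=35
depth=35-8=27
pd*depth=8*27=216


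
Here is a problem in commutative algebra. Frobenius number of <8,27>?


gcd(8,27)=1 => F=ab-a-b=8*27-8-27=216-35=181


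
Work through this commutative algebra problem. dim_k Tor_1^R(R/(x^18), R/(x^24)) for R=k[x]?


Tor_1(R/I,R/J)=(I cap J)/IJ=(x^24)/(x^42)
dim=42-24=min(18,24)=18


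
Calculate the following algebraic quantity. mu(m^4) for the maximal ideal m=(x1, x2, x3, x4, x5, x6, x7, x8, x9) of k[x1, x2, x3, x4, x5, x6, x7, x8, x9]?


Graded Nakayama: mu(m^d) = dim_k (m^d/m^(d+1)) = #degree-4 monomials in 9 vars
C(n+d-1,d)=C(12,4)=495


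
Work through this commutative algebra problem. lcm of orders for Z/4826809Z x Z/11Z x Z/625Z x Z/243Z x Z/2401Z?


Exponent = lcm of the cyclic orders; pairwise coprime => product.
13^6*11^1*5^4*3^5*7^4=4826809*11*625*243*2401=19361154473285625


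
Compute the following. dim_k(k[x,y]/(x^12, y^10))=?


Basis: x^i*y^j, i<12, j<10
12*10=120


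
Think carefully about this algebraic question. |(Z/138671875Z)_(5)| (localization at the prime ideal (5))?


5-primary part: 138671875=5^9*71
Size=5^9=1953125


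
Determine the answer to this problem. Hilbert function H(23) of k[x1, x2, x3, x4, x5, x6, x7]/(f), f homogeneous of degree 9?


C(29,6)-C(20,6)=475020-38760=436260


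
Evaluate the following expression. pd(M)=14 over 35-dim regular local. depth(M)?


pd+depth=depth(R)=35
depth=35-14=21


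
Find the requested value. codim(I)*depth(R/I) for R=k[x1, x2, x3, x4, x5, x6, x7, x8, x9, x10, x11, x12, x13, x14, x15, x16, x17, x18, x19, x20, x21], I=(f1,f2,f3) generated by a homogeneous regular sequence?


codim=3, depth=dim(R/I)=21-3=18
Product=3*18=54


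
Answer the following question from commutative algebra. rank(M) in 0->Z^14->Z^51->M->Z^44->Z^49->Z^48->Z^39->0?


Alt sum=0:
(-1)^0*14 + (-1)^1*51 + (-1)^2*? + (-1)^3*44 + (-1)^4*49 + (-1)^5*48 + (-1)^6*39=0
rank(M)=41


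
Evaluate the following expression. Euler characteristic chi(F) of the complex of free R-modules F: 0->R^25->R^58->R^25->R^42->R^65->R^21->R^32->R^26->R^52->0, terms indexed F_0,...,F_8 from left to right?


chi = sum (-1)^i * rank:
(-1)^0*25=25
(-1)^1*58=-58
(-1)^2*25=25
(-1)^3*42=-42
(-1)^4*65=65
(-1)^5*21=-21
(-1)^6*32=32
(-1)^7*26=-26
(-1)^8*52=52
chi=52


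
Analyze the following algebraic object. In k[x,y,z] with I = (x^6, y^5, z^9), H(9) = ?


Need i<6, j<5, k<9 with i+j+k=9.
For each i, j ranges over max(0,9-i-8)..min(4,9-i):
  i=0: j in [1,4] -> 4
  i=1: j in [0,4] -> 5
  i=2: j in [0,4] -> 5
  i=3: j in [0,4] -> 5
  i=4: j in [0,4] -> 5
  i=5: j in [0,4] -> 5
H(9) = 4+5+5+5+5+5 = 29


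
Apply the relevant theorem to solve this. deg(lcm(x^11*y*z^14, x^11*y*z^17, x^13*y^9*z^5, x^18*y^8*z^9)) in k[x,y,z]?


lcm = componentwise max:
x: max(11,11,13,18)=18
y: max(1,1,9,8)=9
z: max(14,17,5,9)=17
Total=18+9+17=44


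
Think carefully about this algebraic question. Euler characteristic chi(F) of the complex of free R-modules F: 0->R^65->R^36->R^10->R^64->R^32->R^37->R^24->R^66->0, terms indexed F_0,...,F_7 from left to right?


chi = sum (-1)^i * rank:
(-1)^0*65=65
(-1)^1*36=-36
(-1)^2*10=10
(-1)^3*64=-64
(-1)^4*32=32
(-1)^5*37=-37
(-1)^6*24=24
(-1)^7*66=-66
chi=-72


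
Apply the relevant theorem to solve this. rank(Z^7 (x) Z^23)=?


rank(M(x)N) = rank(M)*rank(N)
7*23 = 161


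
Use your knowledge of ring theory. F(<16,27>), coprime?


gcd(16,27)=1 => F=ab-a-b=16*27-16-27=432-43=389


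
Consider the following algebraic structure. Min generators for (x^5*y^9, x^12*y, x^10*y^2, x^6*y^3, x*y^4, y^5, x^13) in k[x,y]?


Remove redundant (divisible by others).
x^5*y^9 redundant.
Min: x^13, x^12*y, x^10*y^2, x^6*y^3, x*y^4, y^5
Count=6


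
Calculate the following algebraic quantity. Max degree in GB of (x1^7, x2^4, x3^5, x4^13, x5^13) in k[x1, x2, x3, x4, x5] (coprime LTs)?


Pure powers, coprime LTs => already GB.
Degrees: 7, 4, 5, 13, 13
Max=13


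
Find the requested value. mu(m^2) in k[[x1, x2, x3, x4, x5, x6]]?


C(n+d-1,d)=C(7,2)=21


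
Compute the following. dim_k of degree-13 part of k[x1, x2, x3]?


C(d+n-1,n-1)=C(15,2)=105


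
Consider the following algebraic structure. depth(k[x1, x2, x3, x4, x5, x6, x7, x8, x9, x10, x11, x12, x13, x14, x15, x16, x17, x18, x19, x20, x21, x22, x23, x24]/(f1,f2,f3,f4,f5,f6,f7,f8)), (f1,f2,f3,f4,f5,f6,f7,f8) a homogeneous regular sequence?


depth(R)=24
depth(R/I)=24-8=16


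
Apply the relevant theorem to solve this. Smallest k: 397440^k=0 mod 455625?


397440^k mod 455625:
k=1: 397440
k=2: 200475
k=3: 273375
k=4: 0
First zero at k = 4


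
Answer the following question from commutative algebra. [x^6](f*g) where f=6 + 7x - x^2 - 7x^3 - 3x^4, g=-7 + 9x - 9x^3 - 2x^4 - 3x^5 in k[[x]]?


[x^6] = sum a_i*b_j, i+j=6
  7*-3=-21
  -1*-2=2
  -7*-9=63
Sum=44


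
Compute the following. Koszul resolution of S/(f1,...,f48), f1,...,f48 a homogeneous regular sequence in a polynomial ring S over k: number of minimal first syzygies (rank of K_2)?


Regular sequence => Koszul complex is the minimal free resolution.
Syz_1 minimally generated by Koszul relations f_i*e_j - f_j*e_i (i<j): mu(Syz_1) = beta_2 = C(m,2) = m(m-1)/2
m=48
48*47/2 = 1128


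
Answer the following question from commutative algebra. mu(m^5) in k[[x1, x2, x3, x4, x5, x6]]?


C(n+d-1,d)=C(10,5)=252


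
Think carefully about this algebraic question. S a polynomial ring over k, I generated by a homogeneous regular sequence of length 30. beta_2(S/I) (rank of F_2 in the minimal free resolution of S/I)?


Regular sequence => Koszul complex is the minimal free resolution.
Syz_1 minimally generated by Koszul relations f_i*e_j - f_j*e_i (i<j): mu(Syz_1) = beta_2 = C(m,2) = m(m-1)/2
m=30
30*29/2 = 435


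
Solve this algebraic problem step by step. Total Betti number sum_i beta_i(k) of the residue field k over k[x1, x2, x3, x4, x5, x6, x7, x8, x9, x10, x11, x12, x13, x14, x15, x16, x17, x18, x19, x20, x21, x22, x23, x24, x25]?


Koszul resolution: beta_i(k)=C(n,i), n=25
sum_i C(25,i) = 2^25 = 33554432


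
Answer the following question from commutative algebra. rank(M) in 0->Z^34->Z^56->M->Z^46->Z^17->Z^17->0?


Alt sum=0:
(-1)^0*34 + (-1)^1*56 + (-1)^2*? + (-1)^3*46 + (-1)^4*17 + (-1)^5*17=0
rank(M)=68


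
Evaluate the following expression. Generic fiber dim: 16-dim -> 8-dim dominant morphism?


dim(fiber)=dim(X)-dim(Y)=16-8=8


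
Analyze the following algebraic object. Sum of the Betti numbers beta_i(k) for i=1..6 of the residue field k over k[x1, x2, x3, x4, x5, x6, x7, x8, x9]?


Koszul resolution: beta_i(k)=C(n,i), n=9
C(9,1)=9, C(9,2)=36, C(9,3)=84, C(9,4)=126, C(9,5)=126, C(9,6)=84
Sum=465


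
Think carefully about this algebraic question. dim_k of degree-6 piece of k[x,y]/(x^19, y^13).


k[x,y], I = (x^19, y^13), d = 6
Need i < 19 and d-i < 13.
Range: 0 <= i <= 6.
H(6) = 7


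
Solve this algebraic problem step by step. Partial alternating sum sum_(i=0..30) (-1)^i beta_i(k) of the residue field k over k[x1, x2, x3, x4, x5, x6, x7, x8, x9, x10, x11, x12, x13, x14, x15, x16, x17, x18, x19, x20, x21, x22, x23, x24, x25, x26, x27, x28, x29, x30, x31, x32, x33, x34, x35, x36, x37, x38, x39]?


Koszul resolution: beta_i(k)=C(n,i), n=39
sum_(i=0..p) (-1)^i C(n,i) = (-1)^p C(n-1,p)
(-1)^30*C(38,30) = (-1)^30*48903492 = 48903492


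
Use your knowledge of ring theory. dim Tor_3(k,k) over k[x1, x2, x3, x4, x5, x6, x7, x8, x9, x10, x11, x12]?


Koszul: C(n,i)=C(12,3)=220


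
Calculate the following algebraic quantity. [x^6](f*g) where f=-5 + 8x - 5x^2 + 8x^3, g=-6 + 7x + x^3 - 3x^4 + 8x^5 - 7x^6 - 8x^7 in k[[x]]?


[x^6] = sum a_i*b_j, i+j=6
  -5*-7=35
  8*8=64
  -5*-3=15
  8*1=8
Sum=122


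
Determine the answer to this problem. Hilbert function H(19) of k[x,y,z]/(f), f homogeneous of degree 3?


C(21,2)-C(18,2)=210-153=57


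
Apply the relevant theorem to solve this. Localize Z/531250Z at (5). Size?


5-primary part: 531250=5^6*34
Size=5^6=15625


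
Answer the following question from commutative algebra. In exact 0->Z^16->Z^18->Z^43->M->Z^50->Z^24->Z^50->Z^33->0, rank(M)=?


Alt sum=0:
(-1)^0*16 + (-1)^1*18 + (-1)^2*43 + (-1)^3*? + (-1)^4*50 + (-1)^5*24 + (-1)^6*50 + (-1)^7*33=0
rank(M)=84


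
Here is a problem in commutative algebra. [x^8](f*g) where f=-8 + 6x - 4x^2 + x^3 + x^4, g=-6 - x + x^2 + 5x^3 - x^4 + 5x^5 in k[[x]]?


[x^8] = sum a_i*b_j, i+j=8
  1*5=5
  1*-1=-1
Sum=4


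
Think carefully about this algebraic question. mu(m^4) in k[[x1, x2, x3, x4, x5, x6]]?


C(n+d-1,d)=C(9,4)=126


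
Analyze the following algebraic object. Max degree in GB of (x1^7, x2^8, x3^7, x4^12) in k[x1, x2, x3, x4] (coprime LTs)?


Pure powers, coprime LTs => already GB.
Degrees: 7, 8, 7, 12
Max=12


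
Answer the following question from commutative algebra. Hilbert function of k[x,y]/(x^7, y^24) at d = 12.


k[x,y], I = (x^7, y^24), d = 12
Need i < 7 and d-i < 24.
Range: 0 <= i <= 6.
H(12) = 7


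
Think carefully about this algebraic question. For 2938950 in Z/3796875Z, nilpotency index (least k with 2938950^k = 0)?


2938950^k mod 3796875:
k=1: 2938950
k=2: 3493125
k=3: 0
First zero at k = 3


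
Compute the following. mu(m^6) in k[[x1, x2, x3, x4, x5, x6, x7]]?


C(n+d-1,d)=C(12,6)=924


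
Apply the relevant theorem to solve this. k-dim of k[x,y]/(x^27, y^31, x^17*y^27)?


k[x,y]/I, I = (x^27, y^31, x^17*y^27)
Rect: 27x31=837. Corner: (27-17)x(31-27)=40.
dim = 837-40 = 797


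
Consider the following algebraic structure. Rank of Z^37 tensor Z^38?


rank(M(x)N) = rank(M)*rank(N)
37*38 = 1406


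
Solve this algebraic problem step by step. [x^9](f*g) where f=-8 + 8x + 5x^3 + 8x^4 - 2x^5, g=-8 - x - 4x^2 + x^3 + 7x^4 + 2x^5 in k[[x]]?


[x^9] = sum a_i*b_j, i+j=9
  8*2=16
  -2*7=-14
Sum=2


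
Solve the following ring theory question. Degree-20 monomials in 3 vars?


C(d+n-1,n-1)=C(22,2)=231


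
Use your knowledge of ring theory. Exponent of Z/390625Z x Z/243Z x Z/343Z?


Exponent = lcm of the cyclic orders; pairwise coprime => product.
5^8*3^5*7^3=390625*243*343=32558203125


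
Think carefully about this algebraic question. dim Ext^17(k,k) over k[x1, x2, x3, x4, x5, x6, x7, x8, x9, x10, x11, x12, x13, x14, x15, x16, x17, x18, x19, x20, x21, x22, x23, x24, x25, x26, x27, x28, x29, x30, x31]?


C(n,i)=C(31,17)=265182525


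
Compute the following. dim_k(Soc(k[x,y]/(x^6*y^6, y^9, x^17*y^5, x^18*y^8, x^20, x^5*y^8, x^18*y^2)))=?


Socle = ann(m) = span of standard monomials u with x*u, y*u in I (staircase corners).
Redundant generators: x^18*y^8
Minimal generators: x^20, x^18*y^2, x^17*y^5, x^6*y^6, x^5*y^8, y^9
Corners: x^4y^8, x^5y^7, x^16y^5, x^17y^4, x^19y
Socle dim=5


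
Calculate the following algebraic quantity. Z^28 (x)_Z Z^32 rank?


rank(M(x)N) = rank(M)*rank(N)
28*32 = 896


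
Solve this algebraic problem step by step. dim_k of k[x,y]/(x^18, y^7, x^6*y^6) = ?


k[x,y]/I, I = (x^18, y^7, x^6*y^6)
Rect: 18x7=126. Corner: (18-6)x(7-6)=12.
dim = 126-12 = 114


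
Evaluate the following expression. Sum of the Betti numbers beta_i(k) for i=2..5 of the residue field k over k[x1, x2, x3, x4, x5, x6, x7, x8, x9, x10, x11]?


Koszul resolution: beta_i(k)=C(n,i), n=11
C(11,2)=55, C(11,3)=165, C(11,4)=330, C(11,5)=462
Sum=1012


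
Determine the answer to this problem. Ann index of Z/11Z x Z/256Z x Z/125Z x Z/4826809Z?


Exponent = lcm of the cyclic orders; pairwise coprime => product.
11^1*2^8*5^3*13^6=11*256*125*4826809=1699036768000


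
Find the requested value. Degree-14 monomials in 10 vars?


C(d+n-1,n-1)=C(23,9)=817190


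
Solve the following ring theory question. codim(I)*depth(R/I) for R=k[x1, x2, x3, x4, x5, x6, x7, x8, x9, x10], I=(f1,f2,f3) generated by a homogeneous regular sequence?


codim=3, depth=dim(R/I)=10-3=7
Product=3*7=21


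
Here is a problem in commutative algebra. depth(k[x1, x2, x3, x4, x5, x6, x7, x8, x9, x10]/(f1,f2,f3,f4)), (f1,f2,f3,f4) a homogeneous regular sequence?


depth(R)=10
depth(R/I)=10-4=6


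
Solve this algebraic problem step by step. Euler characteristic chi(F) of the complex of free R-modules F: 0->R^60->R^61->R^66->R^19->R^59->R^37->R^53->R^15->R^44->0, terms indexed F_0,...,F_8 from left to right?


chi = sum (-1)^i * rank:
(-1)^0*60=60
(-1)^1*61=-61
(-1)^2*66=66
(-1)^3*19=-19
(-1)^4*59=59
(-1)^5*37=-37
(-1)^6*53=53
(-1)^7*15=-15
(-1)^8*44=44
chi=150


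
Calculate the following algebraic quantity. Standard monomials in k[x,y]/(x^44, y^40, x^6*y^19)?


k[x,y]/I, I = (x^44, y^40, x^6*y^19)
Rect: 44x40=1760. Corner: (44-6)x(40-19)=798.
dim = 1760-798 = 962


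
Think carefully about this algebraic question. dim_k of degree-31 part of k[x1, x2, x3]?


C(d+n-1,n-1)=C(33,2)=528


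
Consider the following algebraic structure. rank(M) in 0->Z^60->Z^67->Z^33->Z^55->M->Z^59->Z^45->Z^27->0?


Alt sum=0:
(-1)^0*60 + (-1)^1*67 + (-1)^2*33 + (-1)^3*55 + (-1)^4*? + (-1)^5*59 + (-1)^6*45 + (-1)^7*27=0
rank(M)=70


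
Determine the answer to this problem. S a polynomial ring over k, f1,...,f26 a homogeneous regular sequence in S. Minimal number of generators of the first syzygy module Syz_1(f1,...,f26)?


Regular sequence => Koszul complex is the minimal free resolution.
Syz_1 minimally generated by Koszul relations f_i*e_j - f_j*e_i (i<j): mu(Syz_1) = beta_2 = C(m,2) = m(m-1)/2
m=26
26*25/2 = 325


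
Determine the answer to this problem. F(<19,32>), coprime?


gcd(19,32)=1 => F=ab-a-b=19*32-19-32=608-51=557


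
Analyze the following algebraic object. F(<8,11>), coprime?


gcd(8,11)=1 => F=ab-a-b=8*11-8-11=88-19=69


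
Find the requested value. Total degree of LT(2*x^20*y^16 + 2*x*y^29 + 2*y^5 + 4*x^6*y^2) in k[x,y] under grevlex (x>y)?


LT: 2*x^20*y^16
deg_x=20, deg_y=16
Total=20+16=36


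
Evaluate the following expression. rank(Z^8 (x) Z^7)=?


rank(M(x)N) = rank(M)*rank(N)
8*7 = 56


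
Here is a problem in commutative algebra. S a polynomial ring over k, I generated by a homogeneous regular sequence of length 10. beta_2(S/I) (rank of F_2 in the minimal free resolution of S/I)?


Regular sequence => Koszul complex is the minimal free resolution.
Syz_1 minimally generated by Koszul relations f_i*e_j - f_j*e_i (i<j): mu(Syz_1) = beta_2 = C(m,2) = m(m-1)/2
m=10
10*9/2 = 45


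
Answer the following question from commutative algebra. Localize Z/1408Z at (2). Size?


2-primary part: 1408=2^7*11
Size=2^7=128


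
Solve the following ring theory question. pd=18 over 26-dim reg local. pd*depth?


pd+depth=26
depth=26-18=8
pd*depth=18*8=144


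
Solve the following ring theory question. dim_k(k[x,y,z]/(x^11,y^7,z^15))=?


Basis: x^iy^jz^k, i<11,j<7,k<15
11*7*15=1155


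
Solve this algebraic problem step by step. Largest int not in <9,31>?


gcd(9,31)=1 => F=ab-a-b=9*31-9-31=279-40=239


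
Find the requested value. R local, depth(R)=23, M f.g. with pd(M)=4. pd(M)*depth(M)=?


pd+depth=23
depth=23-4=19
pd*depth=4*19=76


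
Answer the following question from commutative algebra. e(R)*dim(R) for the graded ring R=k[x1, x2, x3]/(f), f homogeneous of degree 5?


e(R)=deg(f)=5, dim(R)=3-1=2
e*dim=5*2=10


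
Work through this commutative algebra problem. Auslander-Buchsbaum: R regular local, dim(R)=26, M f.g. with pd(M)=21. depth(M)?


pd+depth=depth(R)=26
depth=26-21=5


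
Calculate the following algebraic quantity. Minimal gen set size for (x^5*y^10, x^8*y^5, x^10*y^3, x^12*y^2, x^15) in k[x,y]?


Remove redundant (divisible by others).
Min: x^15, x^12*y^2, x^10*y^3, x^8*y^5, x^5*y^10
Count=5


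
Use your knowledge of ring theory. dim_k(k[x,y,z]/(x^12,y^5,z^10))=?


Basis: x^iy^jz^k, i<12,j<5,k<10
12*5*10=600


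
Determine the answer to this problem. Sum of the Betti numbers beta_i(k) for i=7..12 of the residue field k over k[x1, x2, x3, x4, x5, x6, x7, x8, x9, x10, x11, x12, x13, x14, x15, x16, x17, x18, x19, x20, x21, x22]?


Koszul resolution: beta_i(k)=C(n,i), n=22
C(22,7)=170544, C(22,8)=319770, C(22,9)=497420, C(22,10)=646646, C(22,11)=705432, C(22,12)=646646
Sum=2986458


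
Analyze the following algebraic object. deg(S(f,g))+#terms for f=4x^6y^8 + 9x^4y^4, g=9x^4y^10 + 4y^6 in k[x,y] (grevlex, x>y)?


LT(f)=4x^6y^8, LT(g)=9x^4y^10
lcm(LM)=x^6y^10
S(f,g) (scaled by 36 to clear denominators) = 9y^2*f - 4x^2*g = 81x^4y^6 - 16x^2y^6
2 terms, deg 10.
10+2=12


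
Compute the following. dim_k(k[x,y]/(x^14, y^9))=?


Basis: x^i*y^j, i<14, j<9
14*9=126


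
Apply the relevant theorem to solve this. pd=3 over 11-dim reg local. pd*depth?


pd+depth=11
depth=11-3=8
pd*depth=3*8=24


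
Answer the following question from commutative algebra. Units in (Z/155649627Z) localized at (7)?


Local ring = Z/5764801Z.
phi(5764801) = 7^7*(7-1) = 4941258


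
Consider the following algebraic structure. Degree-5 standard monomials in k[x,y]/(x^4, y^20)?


k[x,y], I = (x^4, y^20), d = 5
Need i < 4 and d-i < 20.
Range: 0 <= i <= 3.
H(5) = 4


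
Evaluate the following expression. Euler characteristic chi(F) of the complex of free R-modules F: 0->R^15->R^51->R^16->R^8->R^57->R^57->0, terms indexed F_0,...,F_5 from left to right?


chi = sum (-1)^i * rank:
(-1)^0*15=15
(-1)^1*51=-51
(-1)^2*16=16
(-1)^3*8=-8
(-1)^4*57=57
(-1)^5*57=-57
chi=-28


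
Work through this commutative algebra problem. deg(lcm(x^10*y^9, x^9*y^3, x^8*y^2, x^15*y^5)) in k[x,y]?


lcm = componentwise max:
x: max(10,9,8,15)=15
y: max(9,3,2,5)=9
Total=15+9=24


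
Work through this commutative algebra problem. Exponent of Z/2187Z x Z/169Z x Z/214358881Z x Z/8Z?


Exponent = lcm of the cyclic orders; pairwise coprime => product.
3^7*13^2*11^8*2^3=2187*169*214358881*8=633821483953944


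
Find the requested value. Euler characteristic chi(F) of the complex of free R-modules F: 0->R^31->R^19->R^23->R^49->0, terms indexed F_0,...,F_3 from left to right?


chi = sum (-1)^i * rank:
(-1)^0*31=31
(-1)^1*19=-19
(-1)^2*23=23
(-1)^3*49=-49
chi=-14


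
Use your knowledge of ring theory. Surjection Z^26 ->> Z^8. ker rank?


rank(ker) = 26-8 = 18


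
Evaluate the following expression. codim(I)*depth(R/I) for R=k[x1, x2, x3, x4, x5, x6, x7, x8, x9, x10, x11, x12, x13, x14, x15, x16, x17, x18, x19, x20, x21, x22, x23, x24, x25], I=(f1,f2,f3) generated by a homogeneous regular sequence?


codim=3, depth=dim(R/I)=25-3=22
Product=3*22=66


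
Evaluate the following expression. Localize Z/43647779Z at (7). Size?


7-primary part: 43647779=7^7*53
Size=7^7=823543


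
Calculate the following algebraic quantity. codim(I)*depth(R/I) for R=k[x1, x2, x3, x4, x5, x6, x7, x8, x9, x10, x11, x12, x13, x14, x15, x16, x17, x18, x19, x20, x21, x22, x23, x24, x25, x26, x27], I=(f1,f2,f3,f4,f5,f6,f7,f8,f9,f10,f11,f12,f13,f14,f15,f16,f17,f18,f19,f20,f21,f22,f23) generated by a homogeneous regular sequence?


codim=23, depth=dim(R/I)=27-23=4
Product=23*4=92


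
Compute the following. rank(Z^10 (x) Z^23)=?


rank(M(x)N) = rank(M)*rank(N)
10*23 = 230


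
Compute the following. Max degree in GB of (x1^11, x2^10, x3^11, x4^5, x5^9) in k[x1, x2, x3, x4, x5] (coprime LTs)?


Pure powers, coprime LTs => already GB.
Degrees: 11, 10, 11, 5, 9
Max=11


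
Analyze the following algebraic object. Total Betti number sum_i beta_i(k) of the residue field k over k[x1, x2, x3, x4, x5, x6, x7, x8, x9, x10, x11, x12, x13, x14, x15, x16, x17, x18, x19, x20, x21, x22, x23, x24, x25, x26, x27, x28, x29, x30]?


Koszul resolution: beta_i(k)=C(n,i), n=30
sum_i C(30,i) = 2^30 = 1073741824


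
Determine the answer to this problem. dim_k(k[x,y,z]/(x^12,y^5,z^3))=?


Basis: x^iy^jz^k, i<12,j<5,k<3
12*5*3=180


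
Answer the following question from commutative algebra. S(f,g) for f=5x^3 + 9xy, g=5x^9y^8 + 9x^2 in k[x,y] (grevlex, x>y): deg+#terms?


LT(f)=5x^3, LT(g)=5x^9y^8
lcm(LM)=x^9y^8
S(f,g) (scaled by 25 to clear denominators) = 5x^6y^8*f - 5*g = 45x^7y^9 - 45x^2
2 terms, deg 16.
16+2=18


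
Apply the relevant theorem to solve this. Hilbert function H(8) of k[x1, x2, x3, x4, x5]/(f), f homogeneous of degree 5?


C(12,4)-C(7,4)=495-35=460


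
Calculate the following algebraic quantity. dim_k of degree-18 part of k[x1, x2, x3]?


C(d+n-1,n-1)=C(20,2)=190


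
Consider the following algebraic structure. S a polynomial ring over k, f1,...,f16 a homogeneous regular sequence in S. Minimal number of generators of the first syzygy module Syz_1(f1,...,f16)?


Regular sequence => Koszul complex is the minimal free resolution.
Syz_1 minimally generated by Koszul relations f_i*e_j - f_j*e_i (i<j): mu(Syz_1) = beta_2 = C(m,2) = m(m-1)/2
m=16
16*15/2 = 120


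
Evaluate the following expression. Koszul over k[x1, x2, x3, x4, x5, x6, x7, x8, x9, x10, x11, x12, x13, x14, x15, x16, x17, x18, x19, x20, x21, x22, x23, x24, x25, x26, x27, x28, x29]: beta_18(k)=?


C(n,i)=C(29,18)=34597290


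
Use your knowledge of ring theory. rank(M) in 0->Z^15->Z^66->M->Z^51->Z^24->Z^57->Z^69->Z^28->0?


Alt sum=0:
(-1)^0*15 + (-1)^1*66 + (-1)^2*? + (-1)^3*51 + (-1)^4*24 + (-1)^5*57 + (-1)^6*69 + (-1)^7*28=0
rank(M)=94


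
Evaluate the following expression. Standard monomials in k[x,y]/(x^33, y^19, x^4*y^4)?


k[x,y]/I, I = (x^33, y^19, x^4*y^4)
Rect: 33x19=627. Corner: (33-4)x(19-4)=435.
dim = 627-435 = 192


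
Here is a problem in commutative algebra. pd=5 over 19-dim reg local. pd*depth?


pd+depth=19
depth=19-5=14
pd*depth=5*14=70


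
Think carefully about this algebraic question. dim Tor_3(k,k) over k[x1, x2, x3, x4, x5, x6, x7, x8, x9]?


Koszul: C(n,i)=C(9,3)=84


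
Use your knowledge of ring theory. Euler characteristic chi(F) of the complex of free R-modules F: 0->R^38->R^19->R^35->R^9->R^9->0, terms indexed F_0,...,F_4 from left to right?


chi = sum (-1)^i * rank:
(-1)^0*38=38
(-1)^1*19=-19
(-1)^2*35=35
(-1)^3*9=-9
(-1)^4*9=9
chi=54


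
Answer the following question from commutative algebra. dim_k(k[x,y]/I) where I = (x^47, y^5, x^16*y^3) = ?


k[x,y]/I, I = (x^47, y^5, x^16*y^3)
Rect: 47x5=235. Corner: (47-16)x(5-3)=62.
dim = 235-62 = 173


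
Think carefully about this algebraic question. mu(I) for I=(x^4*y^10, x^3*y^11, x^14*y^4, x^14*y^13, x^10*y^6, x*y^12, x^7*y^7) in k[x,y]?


Remove redundant (divisible by others).
x^14*y^13 redundant.
Min: x^14*y^4, x^10*y^6, x^7*y^7, x^4*y^10, x^3*y^11, x*y^12
Count=6


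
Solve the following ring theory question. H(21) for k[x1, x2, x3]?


C(d+n-1,n-1)=C(23,2)=253


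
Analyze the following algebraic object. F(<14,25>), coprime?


gcd(14,25)=1 => F=ab-a-b=14*25-14-25=350-39=311


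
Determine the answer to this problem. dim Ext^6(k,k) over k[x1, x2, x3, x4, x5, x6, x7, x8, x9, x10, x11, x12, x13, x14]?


C(n,i)=C(14,6)=3003


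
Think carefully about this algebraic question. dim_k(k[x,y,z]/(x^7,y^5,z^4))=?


Basis: x^iy^jz^k, i<7,j<5,k<4
7*5*4=140


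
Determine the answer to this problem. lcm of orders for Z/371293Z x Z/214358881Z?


Exponent = lcm of the cyclic orders; pairwise coprime => product.
13^5*11^8=371293*214358881=79589952003133


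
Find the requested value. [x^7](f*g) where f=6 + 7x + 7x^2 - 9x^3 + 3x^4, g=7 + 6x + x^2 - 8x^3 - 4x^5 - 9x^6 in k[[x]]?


[x^7] = sum a_i*b_j, i+j=7
  7*-9=-63
  7*-4=-28
  3*-8=-24
Sum=-115


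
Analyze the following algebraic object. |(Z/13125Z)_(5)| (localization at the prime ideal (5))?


5-primary part: 13125=5^4*21
Size=5^4=625


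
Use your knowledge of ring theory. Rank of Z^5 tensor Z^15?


rank(M(x)N) = rank(M)*rank(N)
5*15 = 75


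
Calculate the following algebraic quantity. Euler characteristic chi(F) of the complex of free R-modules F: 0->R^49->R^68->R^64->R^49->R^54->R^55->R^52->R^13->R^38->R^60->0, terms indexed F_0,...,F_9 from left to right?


chi = sum (-1)^i * rank:
(-1)^0*49=49
(-1)^1*68=-68
(-1)^2*64=64
(-1)^3*49=-49
(-1)^4*54=54
(-1)^5*55=-55
(-1)^6*52=52
(-1)^7*13=-13
(-1)^8*38=38
(-1)^9*60=-60
chi=12


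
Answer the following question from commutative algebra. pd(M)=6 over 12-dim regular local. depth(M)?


pd+depth=depth(R)=12
depth=12-6=6


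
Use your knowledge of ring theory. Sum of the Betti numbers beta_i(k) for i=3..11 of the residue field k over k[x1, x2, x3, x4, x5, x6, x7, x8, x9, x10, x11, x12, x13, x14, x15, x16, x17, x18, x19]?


Koszul resolution: beta_i(k)=C(n,i), n=19
C(19,3)=969, C(19,4)=3876, C(19,5)=11628, C(19,6)=27132, C(19,7)=50388, C(19,8)=75582, C(19,9)=92378, C(19,10)=92378, C(19,11)=75582
Sum=429913


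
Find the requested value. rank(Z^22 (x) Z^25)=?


rank(M(x)N) = rank(M)*rank(N)
22*25 = 550


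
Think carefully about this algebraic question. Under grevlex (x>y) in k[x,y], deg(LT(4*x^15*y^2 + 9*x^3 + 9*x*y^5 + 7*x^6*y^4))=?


LT: 4*x^15*y^2
deg_x=15, deg_y=2
Total=15+2=17


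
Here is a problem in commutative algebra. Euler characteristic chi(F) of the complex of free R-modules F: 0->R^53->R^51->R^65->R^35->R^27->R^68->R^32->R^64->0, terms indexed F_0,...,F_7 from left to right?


chi = sum (-1)^i * rank:
(-1)^0*53=53
(-1)^1*51=-51
(-1)^2*65=65
(-1)^3*35=-35
(-1)^4*27=27
(-1)^5*68=-68
(-1)^6*32=32
(-1)^7*64=-64
chi=-41


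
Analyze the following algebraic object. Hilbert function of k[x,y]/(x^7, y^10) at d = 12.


k[x,y], I = (x^7, y^10), d = 12
Need i < 7 and d-i < 10.
Range: 3 <= i <= 6.
H(12) = 4


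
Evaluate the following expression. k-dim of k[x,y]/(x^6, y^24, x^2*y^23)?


k[x,y]/I, I = (x^6, y^24, x^2*y^23)
Rect: 6x24=144. Corner: (6-2)x(24-23)=4.
dim = 144-4 = 140


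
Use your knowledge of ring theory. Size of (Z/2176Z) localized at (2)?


2-primary part: 2176=2^7*17
Size=2^7=128


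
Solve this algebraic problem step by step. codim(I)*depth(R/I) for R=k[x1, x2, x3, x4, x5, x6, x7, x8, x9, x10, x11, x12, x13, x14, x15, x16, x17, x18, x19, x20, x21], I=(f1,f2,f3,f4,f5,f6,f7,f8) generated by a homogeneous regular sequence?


codim=8, depth=dim(R/I)=21-8=13
Product=8*13=104


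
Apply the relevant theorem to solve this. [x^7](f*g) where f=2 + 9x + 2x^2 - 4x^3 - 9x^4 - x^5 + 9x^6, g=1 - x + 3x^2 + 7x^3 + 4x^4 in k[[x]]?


[x^7] = sum a_i*b_j, i+j=7
  -4*4=-16
  -9*7=-63
  -1*3=-3
  9*-1=-9
Sum=-91


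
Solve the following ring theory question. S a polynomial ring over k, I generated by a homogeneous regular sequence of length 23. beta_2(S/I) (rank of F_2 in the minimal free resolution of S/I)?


Regular sequence => Koszul complex is the minimal free resolution.
Syz_1 minimally generated by Koszul relations f_i*e_j - f_j*e_i (i<j): mu(Syz_1) = beta_2 = C(m,2) = m(m-1)/2
m=23
23*22/2 = 253


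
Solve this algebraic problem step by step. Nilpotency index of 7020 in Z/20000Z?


7020^k mod 20000:
k=1: 7020
k=2: 400
k=3: 8000
k=4: 0
First zero at k = 4


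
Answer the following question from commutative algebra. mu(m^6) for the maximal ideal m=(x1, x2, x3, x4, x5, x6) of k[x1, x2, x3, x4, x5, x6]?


Graded Nakayama: mu(m^d) = dim_k (m^d/m^(d+1)) = #degree-6 monomials in 6 vars
C(n+d-1,d)=C(11,6)=462


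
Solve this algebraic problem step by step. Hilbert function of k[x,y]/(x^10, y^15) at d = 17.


k[x,y], I = (x^10, y^15), d = 17
Need i < 10 and d-i < 15.
Range: 3 <= i <= 9.
H(17) = 7


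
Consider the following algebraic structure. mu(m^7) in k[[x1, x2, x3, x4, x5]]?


C(n+d-1,d)=C(11,7)=330


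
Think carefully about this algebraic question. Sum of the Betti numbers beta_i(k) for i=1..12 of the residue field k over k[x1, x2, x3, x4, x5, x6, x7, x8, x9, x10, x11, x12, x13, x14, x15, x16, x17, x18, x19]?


Koszul resolution: beta_i(k)=C(n,i), n=19
C(19,1)=19, C(19,2)=171, C(19,3)=969, C(19,4)=3876, C(19,5)=11628, C(19,6)=27132, C(19,7)=50388, C(19,8)=75582, C(19,9)=92378, C(19,10)=92378, C(19,11)=75582, C(19,12)=50388
Sum=480491


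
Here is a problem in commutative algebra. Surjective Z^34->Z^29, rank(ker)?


rank(ker) = 34-29 = 5


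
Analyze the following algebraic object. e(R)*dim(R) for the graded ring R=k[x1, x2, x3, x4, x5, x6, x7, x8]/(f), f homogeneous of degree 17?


e(R)=deg(f)=17, dim(R)=8-1=7
e*dim=17*7=119


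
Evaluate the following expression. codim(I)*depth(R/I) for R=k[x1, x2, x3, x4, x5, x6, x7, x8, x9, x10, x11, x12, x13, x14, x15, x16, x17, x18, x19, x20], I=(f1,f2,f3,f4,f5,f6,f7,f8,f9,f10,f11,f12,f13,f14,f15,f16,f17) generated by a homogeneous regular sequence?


codim=17, depth=dim(R/I)=20-17=3
Product=17*3=51


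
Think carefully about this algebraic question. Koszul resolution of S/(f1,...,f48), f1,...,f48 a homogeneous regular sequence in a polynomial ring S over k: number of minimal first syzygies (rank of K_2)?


Regular sequence => Koszul complex is the minimal free resolution.
Syz_1 minimally generated by Koszul relations f_i*e_j - f_j*e_i (i<j): mu(Syz_1) = beta_2 = C(m,2) = m(m-1)/2
m=48
48*47/2 = 1128


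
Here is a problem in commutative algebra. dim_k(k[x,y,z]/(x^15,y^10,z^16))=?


Basis: x^iy^jz^k, i<15,j<10,k<16
15*10*16=2400


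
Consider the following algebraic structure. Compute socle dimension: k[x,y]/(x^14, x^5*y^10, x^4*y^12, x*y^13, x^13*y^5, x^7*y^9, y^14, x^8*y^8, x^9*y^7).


Socle = ann(m) = span of standard monomials u with x*u, y*u in I (staircase corners).
Minimal generators: x^14, x^13*y^5, x^9*y^7, x^8*y^8, x^7*y^9, x^5*y^10, x^4*y^12, x*y^13, y^14
Corners: y^13, x^3y^12, x^4y^11, x^6y^9, x^7y^8, x^8y^7, x^12y^6, x^13y^4
Socle dim=8
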